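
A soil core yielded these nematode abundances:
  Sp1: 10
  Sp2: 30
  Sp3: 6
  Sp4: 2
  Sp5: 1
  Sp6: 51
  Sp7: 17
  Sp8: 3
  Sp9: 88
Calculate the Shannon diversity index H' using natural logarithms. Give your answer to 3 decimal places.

Total N = 10+30+6+2+1+51+17+3+88 = 208, so the proportions are 0.04808, 0.14423, 0.02885, 0.00962, 0.00481, 0.24519, 0.08173, 0.01442, 0.42308 (working shown to 5 dp, full precision carried).
Each pᵢ ln pᵢ term: 0.04808×(-3.03495)=-0.14591, 0.14423×(-1.93634)=-0.27928, 0.02885×(-3.54578)=-0.10228, 0.00962×(-4.64439)=-0.04466, 0.00481×(-5.33754)=-0.02566, 0.24519×(-1.40571)=-0.34467, 0.08173×(-2.50432)=-0.20468, 0.01442×(-4.23893)=-0.06114, 0.42308×(-0.86020)=-0.36393.
Sum = -1.57221, so H' = 1.572.

1.572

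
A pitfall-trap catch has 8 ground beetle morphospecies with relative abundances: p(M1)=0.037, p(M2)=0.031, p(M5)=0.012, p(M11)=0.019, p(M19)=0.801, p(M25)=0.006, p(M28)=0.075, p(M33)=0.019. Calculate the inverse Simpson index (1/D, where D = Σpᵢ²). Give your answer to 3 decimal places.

1.537

D = 0.037² + 0.031² + 0.012² + 0.019² + 0.801² + 0.006² + 0.075² + 0.019² = 0.001369 + 0.000961 + 0.000144 + 0.000361 + 0.641601 + 0.000036 + 0.005625 + 0.000361 = 0.650458 (working shown to 6 dp, full precision carried).
So 1/D = 1.53738, i.e. 1.537 to 3 decimal places.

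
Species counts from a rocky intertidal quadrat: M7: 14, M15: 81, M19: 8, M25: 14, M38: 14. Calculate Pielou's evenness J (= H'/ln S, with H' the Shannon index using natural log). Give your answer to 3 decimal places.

Total N = 14+81+8+14+14 = 131, so the proportions are 0.10687, 0.61832, 0.06107, 0.10687, 0.10687 (working shown to 5 dp, full precision carried).
H' = −Σ pᵢ ln pᵢ = −((-0.23898) + (-0.29726) + (-0.17073) + (-0.23898) + (-0.23898)) = 1.18492.
With S = 5 species, ln S = 1.60944, so J = 1.18492/1.60944 = 0.73623, i.e. 0.736 to 3 decimal places.

0.736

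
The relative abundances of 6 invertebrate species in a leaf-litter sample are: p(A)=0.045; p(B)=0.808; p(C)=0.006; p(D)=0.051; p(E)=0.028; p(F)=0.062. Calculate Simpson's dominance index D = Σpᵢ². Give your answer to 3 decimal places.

0.662

D = 0.045² + 0.808² + 0.006² + 0.051² + 0.028² + 0.062² = 0.00202 + 0.65286 + 0.00004 + 0.00260 + 0.00078 + 0.00384 = 0.66215 (working shown to 5 dp, full precision carried).
To 3 decimal places, D = 0.662.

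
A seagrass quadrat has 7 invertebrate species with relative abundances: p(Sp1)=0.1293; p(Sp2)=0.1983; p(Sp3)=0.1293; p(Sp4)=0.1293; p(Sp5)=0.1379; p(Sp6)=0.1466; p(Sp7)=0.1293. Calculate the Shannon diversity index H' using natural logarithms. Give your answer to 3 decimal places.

1.934

Each pᵢ ln pᵢ term (working shown to 5 dp, full precision carried): 0.1293×(-2.04562)=-0.26450, 0.1983×(-1.61797)=-0.32084, 0.1293×(-2.04562)=-0.26450, 0.1293×(-2.04562)=-0.26450, 0.1379×(-1.98123)=-0.27321, 0.1466×(-1.92005)=-0.28148, 0.1293×(-2.04562)=-0.26450.
Sum = -1.93353, so H' = 1.934.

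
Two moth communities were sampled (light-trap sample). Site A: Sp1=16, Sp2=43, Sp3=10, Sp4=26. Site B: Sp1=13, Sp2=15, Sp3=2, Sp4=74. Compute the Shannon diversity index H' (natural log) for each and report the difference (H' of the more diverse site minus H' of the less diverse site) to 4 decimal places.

0.3931

Site A: N=95, proportions 0.1684211, 0.4526316, 0.1052632, 0.2736842, giving H' = 1.2504097 (working shown to 7 dp, full precision carried).
Site B: N=104, proportions 0.125, 0.1442308, 0.0192308, 0.7115385, giving H' = 0.8573505.
Difference = |1.2504097 − 0.8573505| = 0.3930592, i.e. 0.3931 to 4 decimal places.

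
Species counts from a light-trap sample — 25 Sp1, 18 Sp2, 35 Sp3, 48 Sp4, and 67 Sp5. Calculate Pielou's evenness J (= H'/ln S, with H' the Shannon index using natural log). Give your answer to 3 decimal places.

Total N = 25+18+35+48+67 = 193, so the proportions are 0.12953, 0.09326, 0.18135, 0.2487, 0.34715 (working shown to 5 dp, full precision carried).
H' = −Σ pᵢ ln pᵢ = −((-0.26474) + (-0.22125) + (-0.30962) + (-0.34607) + (-0.36728)) = 1.50897.
With S = 5 species, ln S = 1.60944, so J = 1.50897/1.60944 = 0.93758, i.e. 0.938 to 3 decimal places.

0.938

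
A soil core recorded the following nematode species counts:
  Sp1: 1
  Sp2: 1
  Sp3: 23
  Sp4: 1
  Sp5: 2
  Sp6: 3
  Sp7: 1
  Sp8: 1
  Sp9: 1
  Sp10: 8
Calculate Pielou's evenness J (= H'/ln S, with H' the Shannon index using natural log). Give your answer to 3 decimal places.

0.657

Total N = 1+1+23+1+2+3+1+1+1+8 = 42, so the proportions are 0.02381, 0.02381, 0.54762, 0.02381, 0.04762, 0.07143, 0.02381, 0.02381, 0.02381, 0.19048 (working shown to 5 dp, full precision carried).
H' = −Σ pᵢ ln pᵢ = −((-0.08899) + (-0.08899) + (-0.32976) + (-0.08899) + (-0.14498) + (-0.18850) + (-0.08899) + (-0.08899) + (-0.08899) + (-0.31585)) = 1.51305.
With S = 10 species, ln S = 2.30259, so J = 1.51305/2.30259 = 0.65711, i.e. 0.657 to 3 decimal places.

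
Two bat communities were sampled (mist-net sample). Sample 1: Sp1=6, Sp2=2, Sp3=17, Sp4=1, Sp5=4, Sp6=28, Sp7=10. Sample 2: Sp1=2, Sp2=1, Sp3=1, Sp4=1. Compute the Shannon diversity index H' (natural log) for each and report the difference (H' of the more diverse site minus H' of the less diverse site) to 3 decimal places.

Sample 1: N=68, proportions 0.088235, 0.029412, 0.25, 0.014706, 0.058824, 0.411765, 0.147059, giving H' = 1.540475 (working shown to 6 dp, full precision carried).
Sample 2: N=5, proportions 0.4, 0.2, 0.2, 0.2, giving H' = 1.332179.
Difference = |1.540475 − 1.332179| = 0.208296, i.e. 0.208 to 3 decimal places.

0.208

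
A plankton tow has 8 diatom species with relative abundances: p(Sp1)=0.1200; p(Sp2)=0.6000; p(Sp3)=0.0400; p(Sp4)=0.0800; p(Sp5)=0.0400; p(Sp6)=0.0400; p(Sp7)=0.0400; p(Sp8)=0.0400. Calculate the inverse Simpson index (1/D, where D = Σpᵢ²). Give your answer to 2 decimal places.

D = 0.12² + 0.6² + 0.04² + 0.08² + 0.04² + 0.04² + 0.04² + 0.04² = 0.01440 + 0.36000 + 0.00160 + 0.00640 + 0.00160 + 0.00160 + 0.00160 + 0.00160 = 0.38880 (working shown to 5 dp, full precision carried).
So 1/D = 2.5720, i.e. 2.57 to 2 decimal places.

2.57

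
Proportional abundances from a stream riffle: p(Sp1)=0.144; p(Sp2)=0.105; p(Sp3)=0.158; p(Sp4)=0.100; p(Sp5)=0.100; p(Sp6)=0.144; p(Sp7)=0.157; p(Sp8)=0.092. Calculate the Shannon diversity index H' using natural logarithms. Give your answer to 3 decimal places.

Each pᵢ ln pᵢ term (working shown to 5 dp, full precision carried): 0.144×(-1.93794)=-0.27906, 0.105×(-2.25379)=-0.23665, 0.158×(-1.84516)=-0.29154, 0.1×(-2.30259)=-0.23026, 0.1×(-2.30259)=-0.23026, 0.144×(-1.93794)=-0.27906, 0.157×(-1.85151)=-0.29069, 0.092×(-2.38597)=-0.21951.
Sum = -2.05702, so H' = 2.057.

2.057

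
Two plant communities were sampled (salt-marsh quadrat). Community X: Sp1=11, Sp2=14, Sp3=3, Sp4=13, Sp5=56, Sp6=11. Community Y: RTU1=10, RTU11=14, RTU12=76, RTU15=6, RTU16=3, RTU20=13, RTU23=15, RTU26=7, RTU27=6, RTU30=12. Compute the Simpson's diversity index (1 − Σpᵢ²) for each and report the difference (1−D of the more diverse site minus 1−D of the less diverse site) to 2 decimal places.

Community X: N=108, proportions 0.1019, 0.1296, 0.0278, 0.1204, 0.5185, 0.1019, giving 1−D = 0.6783 (working shown to 4 dp, full precision carried).
Community Y: N=162, proportions 0.0617, 0.0864, 0.4691, 0.037, 0.0185, 0.0802, 0.0926, 0.0432, 0.037, 0.0741, giving 1−D = 0.7432.
Difference = |0.6783 − 0.7432| = 0.0649, i.e. 0.06 to 2 decimal places.

0.06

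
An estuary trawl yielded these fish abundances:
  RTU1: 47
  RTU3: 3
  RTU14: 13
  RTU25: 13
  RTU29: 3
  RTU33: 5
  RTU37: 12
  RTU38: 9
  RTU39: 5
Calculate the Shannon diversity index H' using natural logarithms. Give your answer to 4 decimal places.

Total N = 47+3+13+13+3+5+12+9+5 = 110, so the proportions are 0.427273, 0.027273, 0.118182, 0.118182, 0.027273, 0.045455, 0.109091, 0.081818, 0.045455 (working shown to 6 dp, full precision carried).
Each pᵢ ln pᵢ term: 0.427273×(-0.850333)=-0.363324, 0.027273×(-3.601868)=-0.098233, 0.118182×(-2.135531)=-0.252381, 0.118182×(-2.135531)=-0.252381, 0.027273×(-3.601868)=-0.098233, 0.045455×(-3.091042)=-0.140502, 0.109091×(-2.215574)=-0.241699, 0.081818×(-2.503256)=-0.204812, 0.045455×(-3.091042)=-0.140502.
Sum = -1.792066, so H' = 1.7921.

1.7921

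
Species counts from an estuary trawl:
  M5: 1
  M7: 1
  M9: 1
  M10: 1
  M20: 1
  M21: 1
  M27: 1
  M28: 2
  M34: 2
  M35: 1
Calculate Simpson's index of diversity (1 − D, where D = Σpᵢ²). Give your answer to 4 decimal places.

Total N = 1+1+1+1+1+1+1+2+2+1 = 12, so the proportions are 0.083333, 0.083333, 0.083333, 0.083333, 0.083333, 0.083333, 0.083333, 0.166667, 0.166667, 0.083333 (working shown to 6 dp, full precision carried).
D = 0.083333² + 0.083333² + 0.083333² + 0.083333² + 0.083333² + 0.083333² + 0.083333² + 0.166667² + 0.166667² + 0.083333² = 0.006944 + 0.006944 + 0.006944 + 0.006944 + 0.006944 + 0.006944 + 0.006944 + 0.027778 + 0.027778 + 0.006944 = 0.111111.
So 1 − D = 0.888889, i.e. 0.8889 to 4 decimal places.

0.8889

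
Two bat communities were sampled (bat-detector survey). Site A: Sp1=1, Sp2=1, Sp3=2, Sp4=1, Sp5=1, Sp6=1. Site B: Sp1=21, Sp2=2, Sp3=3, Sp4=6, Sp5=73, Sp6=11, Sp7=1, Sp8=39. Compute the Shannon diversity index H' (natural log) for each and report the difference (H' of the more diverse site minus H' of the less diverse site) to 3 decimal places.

0.299

Site A: N=7, proportions 0.14286, 0.14286, 0.28571, 0.14286, 0.14286, 0.14286, giving H' = 1.74787 (working shown to 5 dp, full precision carried).
Site B: N=156, proportions 0.13462, 0.01282, 0.01923, 0.03846, 0.46795, 0.07051, 0.00641, 0.25, giving H' = 1.44840.
Difference = |1.74787 − 1.44840| = 0.29947, i.e. 0.299 to 3 decimal places.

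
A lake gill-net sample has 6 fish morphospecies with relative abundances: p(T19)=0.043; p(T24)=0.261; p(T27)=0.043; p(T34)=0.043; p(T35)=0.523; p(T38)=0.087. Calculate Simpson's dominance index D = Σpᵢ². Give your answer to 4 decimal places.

0.3548

D = 0.043² + 0.261² + 0.043² + 0.043² + 0.523² + 0.087² = 0.001849 + 0.068121 + 0.001849 + 0.001849 + 0.273529 + 0.007569 = 0.354766 (working shown to 6 dp, full precision carried).
To 4 decimal places, D = 0.3548.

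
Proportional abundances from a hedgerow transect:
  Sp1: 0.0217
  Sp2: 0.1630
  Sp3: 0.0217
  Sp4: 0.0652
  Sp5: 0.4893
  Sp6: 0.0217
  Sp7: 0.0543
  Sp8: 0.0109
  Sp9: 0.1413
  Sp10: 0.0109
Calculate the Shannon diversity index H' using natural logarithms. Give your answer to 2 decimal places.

Each pᵢ ln pᵢ term (working shown to 4 dp, full precision carried): 0.0217×(-3.8304)=-0.0831, 0.163×(-1.8140)=-0.2957, 0.0217×(-3.8304)=-0.0831, 0.0652×(-2.7303)=-0.1780, 0.4893×(-0.7148)=-0.3497, 0.0217×(-3.8304)=-0.0831, 0.0543×(-2.9132)=-0.1582, 0.0109×(-4.5190)=-0.0493, 0.1413×(-1.9569)=-0.2765, 0.0109×(-4.5190)=-0.0493.
Sum = -1.6060, so H' = 1.61.

1.61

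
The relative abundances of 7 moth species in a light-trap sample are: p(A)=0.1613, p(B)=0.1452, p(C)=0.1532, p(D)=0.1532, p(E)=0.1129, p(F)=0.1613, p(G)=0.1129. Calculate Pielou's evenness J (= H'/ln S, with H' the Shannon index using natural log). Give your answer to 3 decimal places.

H' = −Σ pᵢ ln pᵢ = −((-0.29429) + (-0.28018) + (-0.28740) + (-0.28740) + (-0.24626) + (-0.29429) + (-0.24626)) = 1.93610 (working shown to 5 dp, full precision carried).
With S = 7 species, ln S = 1.94591, so J = 1.93610/1.94591 = 0.99496, i.e. 0.995 to 3 decimal places.

0.995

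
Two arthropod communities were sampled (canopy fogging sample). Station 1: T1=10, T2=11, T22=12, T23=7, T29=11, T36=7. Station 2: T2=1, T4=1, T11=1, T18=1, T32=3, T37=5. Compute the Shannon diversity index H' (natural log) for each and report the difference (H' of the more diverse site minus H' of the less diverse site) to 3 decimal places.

Station 1: N=58, proportions 0.172414, 0.189655, 0.206897, 0.12069, 0.189655, 0.12069, giving H' = 1.770078 (working shown to 6 dp, full precision carried).
Station 2: N=12, proportions 0.083333, 0.083333, 0.083333, 0.083333, 0.25, 0.416667, giving H' = 1.539654.
Difference = |1.770078 − 1.539654| = 0.230424, i.e. 0.230 to 3 decimal places.

0.230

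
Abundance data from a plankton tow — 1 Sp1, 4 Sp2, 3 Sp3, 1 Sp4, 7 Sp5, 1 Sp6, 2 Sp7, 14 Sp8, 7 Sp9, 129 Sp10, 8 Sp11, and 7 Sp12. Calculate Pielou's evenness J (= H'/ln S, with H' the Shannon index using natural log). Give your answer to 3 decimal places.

0.499

Total N = 1+4+3+1+7+1+2+14+7+129+8+7 = 184, so the proportions are 0.00543, 0.02174, 0.0163, 0.00543, 0.03804, 0.00543, 0.01087, 0.07609, 0.03804, 0.70109, 0.04348, 0.03804 (working shown to 5 dp, full precision carried).
H' = −Σ pᵢ ln pᵢ = −((-0.02834) + (-0.08323) + (-0.06711) + (-0.02834) + (-0.12437) + (-0.02834) + (-0.04915) + (-0.19599) + (-0.12437) + (-0.24897) + (-0.13633) + (-0.12437)) = 1.23891.
With S = 12 species, ln S = 2.48491, so J = 1.23891/2.48491 = 0.49857, i.e. 0.499 to 3 decimal places.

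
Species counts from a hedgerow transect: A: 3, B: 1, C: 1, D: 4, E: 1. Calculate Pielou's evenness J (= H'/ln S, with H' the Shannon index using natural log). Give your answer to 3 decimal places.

0.881

Total N = 3+1+1+4+1 = 10, so the proportions are 0.3, 0.1, 0.1, 0.4, 0.1 (working shown to 5 dp, full precision carried).
H' = −Σ pᵢ ln pᵢ = −((-0.36119) + (-0.23026) + (-0.23026) + (-0.36652) + (-0.23026)) = 1.41848.
With S = 5 species, ln S = 1.60944, so J = 1.41848/1.60944 = 0.88135, i.e. 0.881 to 3 decimal places.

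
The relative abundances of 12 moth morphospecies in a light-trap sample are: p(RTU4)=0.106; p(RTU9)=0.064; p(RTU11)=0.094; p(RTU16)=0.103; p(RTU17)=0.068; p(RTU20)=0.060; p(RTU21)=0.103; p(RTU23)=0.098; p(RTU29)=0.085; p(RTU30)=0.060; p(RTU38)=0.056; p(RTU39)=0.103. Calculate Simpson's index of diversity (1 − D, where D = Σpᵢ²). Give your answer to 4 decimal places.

D = 0.106² + 0.064² + 0.094² + 0.103² + 0.068² + 0.06² + 0.103² + 0.098² + 0.085² + 0.06² + 0.056² + 0.103² = 0.011236 + 0.004096 + 0.008836 + 0.010609 + 0.004624 + 0.003600 + 0.010609 + 0.009604 + 0.007225 + 0.003600 + 0.003136 + 0.010609 = 0.087784 (working shown to 6 dp, full precision carried).
So 1 − D = 0.912216, i.e. 0.9122 to 4 decimal places.

0.9122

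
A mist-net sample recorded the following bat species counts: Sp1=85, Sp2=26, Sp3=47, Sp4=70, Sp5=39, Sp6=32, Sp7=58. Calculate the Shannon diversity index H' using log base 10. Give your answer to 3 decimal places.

Total N = 85+26+47+70+39+32+58 = 357, so the proportions are 0.2381, 0.07283, 0.13165, 0.19608, 0.10924, 0.08964, 0.16246 (working shown to 5 dp, full precision carried).
Each pᵢ log₁₀ pᵢ term: 0.2381×(-0.62325)=-0.14839, 0.07283×(-1.13769)=-0.08286, 0.13165×(-0.88057)=-0.11593, 0.19608×(-0.70757)=-0.13874, 0.10924×(-0.96160)=-0.10505, 0.08964×(-1.04752)=-0.09390, 0.16246×(-0.78924)=-0.12822.
Sum = -0.81309, so H' = 0.813.

0.813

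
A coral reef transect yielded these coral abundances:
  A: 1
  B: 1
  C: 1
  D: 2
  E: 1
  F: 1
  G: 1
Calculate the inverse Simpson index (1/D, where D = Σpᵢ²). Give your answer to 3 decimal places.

Total N = 1+1+1+2+1+1+1 = 8, so the proportions are 0.125, 0.125, 0.125, 0.25, 0.125, 0.125, 0.125 (working shown to 7 dp, full precision carried).
D = 0.125² + 0.125² + 0.125² + 0.25² + 0.125² + 0.125² + 0.125² = 0.0156250 + 0.0156250 + 0.0156250 + 0.0625000 + 0.0156250 + 0.0156250 + 0.0156250 = 0.1562500.
So 1/D = 6.40000, i.e. 6.400 to 3 decimal places.

6.400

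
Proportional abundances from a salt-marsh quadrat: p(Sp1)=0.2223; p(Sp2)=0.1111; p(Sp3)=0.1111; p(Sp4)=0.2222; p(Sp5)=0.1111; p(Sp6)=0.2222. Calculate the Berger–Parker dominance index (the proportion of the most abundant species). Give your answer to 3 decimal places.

0.222

The largest proportion is 0.2223, i.e. d = 0.222 to 3 decimal places.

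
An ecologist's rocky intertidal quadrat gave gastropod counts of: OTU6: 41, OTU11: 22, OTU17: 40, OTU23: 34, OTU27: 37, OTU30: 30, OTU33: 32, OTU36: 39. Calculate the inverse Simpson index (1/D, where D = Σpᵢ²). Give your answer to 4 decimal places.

7.7684

Total N = 41+22+40+34+37+30+32+39 = 275, so the proportions are 0.14909091, 0.08, 0.14545455, 0.12363636, 0.13454545, 0.10909091, 0.11636364, 0.14181818 (working shown to 8 dp, full precision carried).
D = 0.14909091² + 0.08² + 0.14545455² + 0.12363636² + 0.13454545² + 0.10909091² + 0.11636364² + 0.14181818² = 0.02222810 + 0.00640000 + 0.02115702 + 0.01528595 + 0.01810248 + 0.01190083 + 0.01354050 + 0.02011240 = 0.12872727.
So 1/D = 7.768362, i.e. 7.7684 to 4 decimal places.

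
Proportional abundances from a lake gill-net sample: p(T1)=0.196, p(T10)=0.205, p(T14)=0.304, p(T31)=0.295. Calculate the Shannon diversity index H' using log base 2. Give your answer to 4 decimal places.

1.9713

Each pᵢ log₂ pᵢ term (working shown to 6 dp, full precision carried): 0.196×(-2.351074)=-0.460811, 0.205×(-2.286304)=-0.468692, 0.304×(-1.717857)=-0.522228, 0.295×(-1.761213)=-0.519558.
Sum = -1.971289, so H' = 1.9713.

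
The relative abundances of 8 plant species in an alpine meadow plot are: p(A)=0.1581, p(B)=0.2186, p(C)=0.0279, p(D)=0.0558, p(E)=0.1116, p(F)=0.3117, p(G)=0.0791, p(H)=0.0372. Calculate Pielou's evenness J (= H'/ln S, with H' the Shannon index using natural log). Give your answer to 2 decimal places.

0.87

H' = −Σ pᵢ ln pᵢ = −((-0.2916) + (-0.3324) + (-0.0999) + (-0.1610) + (-0.2447) + (-0.3634) + (-0.2007) + (-0.1224)) = 1.8161 (working shown to 4 dp, full precision carried).
With S = 8 species, ln S = 2.0794, so J = 1.8161/2.0794 = 0.8734, i.e. 0.87 to 2 decimal places.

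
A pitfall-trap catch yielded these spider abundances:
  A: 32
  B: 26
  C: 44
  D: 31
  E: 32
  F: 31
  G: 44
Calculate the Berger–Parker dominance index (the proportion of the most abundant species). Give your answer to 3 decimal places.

Total N = 32+26+44+31+32+31+44 = 240, so the proportions are 0.13333, 0.10833, 0.18333, 0.12917, 0.13333, 0.12917, 0.18333 (working shown to 5 dp, full precision carried).
The largest proportion is 0.18333, i.e. d = 0.183 to 3 decimal places.

0.183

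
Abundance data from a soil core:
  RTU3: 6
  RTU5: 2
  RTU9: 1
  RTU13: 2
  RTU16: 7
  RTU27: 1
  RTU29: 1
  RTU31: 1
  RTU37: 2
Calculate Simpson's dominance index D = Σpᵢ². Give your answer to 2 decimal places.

Total N = 6+2+1+2+7+1+1+1+2 = 23, so the proportions are 0.2609, 0.087, 0.0435, 0.087, 0.3043, 0.0435, 0.0435, 0.0435, 0.087 (working shown to 4 dp, full precision carried).
D = 0.2609² + 0.087² + 0.0435² + 0.087² + 0.3043² + 0.0435² + 0.0435² + 0.0435² + 0.087² = 0.0681 + 0.0076 + 0.0019 + 0.0076 + 0.0926 + 0.0019 + 0.0019 + 0.0019 + 0.0076 = 0.1909.
To 2 decimal places, D = 0.19.

0.19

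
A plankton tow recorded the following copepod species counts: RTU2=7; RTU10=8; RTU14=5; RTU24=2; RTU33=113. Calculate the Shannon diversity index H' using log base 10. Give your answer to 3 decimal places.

Total N = 7+8+5+2+113 = 135, so the proportions are 0.05185, 0.05926, 0.03704, 0.01481, 0.83704 (working shown to 5 dp, full precision carried).
Each pᵢ log₁₀ pᵢ term: 0.05185×(-1.28524)=-0.06664, 0.05926×(-1.22724)=-0.07273, 0.03704×(-1.43136)=-0.05301, 0.01481×(-1.82930)=-0.02710, 0.83704×(-0.07726)=-0.06467.
Sum = -0.28415, so H' = 0.284.

0.284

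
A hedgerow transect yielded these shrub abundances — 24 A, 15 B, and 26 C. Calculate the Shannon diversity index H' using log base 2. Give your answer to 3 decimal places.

Total N = 24+15+26 = 65, so the proportions are 0.36923, 0.23077, 0.4 (working shown to 5 dp, full precision carried).
Each pᵢ log₂ pᵢ term: 0.36923×(-1.43741)=-0.53073, 0.23077×(-2.11548)=-0.48819, 0.4×(-1.32193)=-0.52877.
Sum = -1.54769, so H' = 1.548.

1.548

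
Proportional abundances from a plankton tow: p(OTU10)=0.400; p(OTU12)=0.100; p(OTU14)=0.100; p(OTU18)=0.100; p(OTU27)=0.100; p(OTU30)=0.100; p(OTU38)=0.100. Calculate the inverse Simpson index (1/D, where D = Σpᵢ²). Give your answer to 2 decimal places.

D = 0.4² + 0.1² + 0.1² + 0.1² + 0.1² + 0.1² + 0.1² = 0.160000 + 0.010000 + 0.010000 + 0.010000 + 0.010000 + 0.010000 + 0.010000 = 0.220000 (working shown to 6 dp, full precision carried).
So 1/D = 4.5455, i.e. 4.55 to 2 decimal places.

4.55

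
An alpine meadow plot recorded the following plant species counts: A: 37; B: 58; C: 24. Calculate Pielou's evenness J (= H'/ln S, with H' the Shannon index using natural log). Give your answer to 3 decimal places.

0.943

Total N = 37+58+24 = 119, so the proportions are 0.31092, 0.48739, 0.20168 (working shown to 5 dp, full precision carried).
H' = −Σ pᵢ ln pᵢ = −((-0.36322) + (-0.35028) + (-0.32290)) = 1.03641.
With S = 3 species, ln S = 1.09861, so J = 1.03641/1.09861 = 0.94338, i.e. 0.943 to 3 decimal places.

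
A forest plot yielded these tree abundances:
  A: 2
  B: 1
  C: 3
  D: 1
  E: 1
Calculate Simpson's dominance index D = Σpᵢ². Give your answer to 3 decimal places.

0.250

Total N = 2+1+3+1+1 = 8, so the proportions are 0.25, 0.125, 0.375, 0.125, 0.125 (working shown to 5 dp, full precision carried).
D = 0.25² + 0.125² + 0.375² + 0.125² + 0.125² = 0.06250 + 0.01562 + 0.14062 + 0.01562 + 0.01562 = 0.25000.
To 3 decimal places, D = 0.250.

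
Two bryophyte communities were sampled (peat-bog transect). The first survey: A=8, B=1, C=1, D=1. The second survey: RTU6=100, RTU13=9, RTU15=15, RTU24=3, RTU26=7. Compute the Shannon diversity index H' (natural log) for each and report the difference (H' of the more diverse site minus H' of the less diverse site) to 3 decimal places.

The first survey: N=11, proportions 0.72727, 0.09091, 0.09091, 0.09091, giving H' = 0.88557 (working shown to 5 dp, full precision carried).
The second survey: N=134, proportions 0.74627, 0.06716, 0.11194, 0.02239, 0.05224, giving H' = 0.88418.
Difference = |0.88557 − 0.88418| = 0.00139, i.e. 0.001 to 3 decimal places.

0.001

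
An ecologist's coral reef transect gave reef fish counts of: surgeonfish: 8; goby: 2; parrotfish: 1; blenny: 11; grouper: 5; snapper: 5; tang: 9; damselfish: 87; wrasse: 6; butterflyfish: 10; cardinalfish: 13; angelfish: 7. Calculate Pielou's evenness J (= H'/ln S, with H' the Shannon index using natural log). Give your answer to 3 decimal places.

Total N = 8+2+1+11+5+5+9+87+6+10+13+7 = 164, so the proportions are 0.04878, 0.0122, 0.0061, 0.06707, 0.03049, 0.03049, 0.05488, 0.53049, 0.03659, 0.06098, 0.07927, 0.04268 (working shown to 5 dp, full precision carried).
H' = −Σ pᵢ ln pᵢ = −((-0.14734) + (-0.05374) + (-0.03110) + (-0.18123) + (-0.10642) + (-0.10642) + (-0.15929) + (-0.33631) + (-0.12103) + (-0.17057) + (-0.20094) + (-0.13462)) = 1.74899.
With S = 12 species, ln S = 2.48491, so J = 1.74899/2.48491 = 0.70384, i.e. 0.704 to 3 decimal places.

0.704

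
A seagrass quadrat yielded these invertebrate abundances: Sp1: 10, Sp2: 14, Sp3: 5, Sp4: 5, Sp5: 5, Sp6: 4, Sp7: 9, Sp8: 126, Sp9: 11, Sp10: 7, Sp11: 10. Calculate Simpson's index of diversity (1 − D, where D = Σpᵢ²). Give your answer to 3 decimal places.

Total N = 10+14+5+5+5+4+9+126+11+7+10 = 206, so the proportions are 0.04854, 0.06796, 0.02427, 0.02427, 0.02427, 0.01942, 0.04369, 0.61165, 0.0534, 0.03398, 0.04854 (working shown to 5 dp, full precision carried).
D = 0.04854² + 0.06796² + 0.02427² + 0.02427² + 0.02427² + 0.01942² + 0.04369² + 0.61165² + 0.0534² + 0.03398² + 0.04854² = 0.00236 + 0.00462 + 0.00059 + 0.00059 + 0.00059 + 0.00038 + 0.00191 + 0.37412 + 0.00285 + 0.00115 + 0.00236 = 0.39151.
So 1 − D = 0.60849, i.e. 0.608 to 3 decimal places.

0.608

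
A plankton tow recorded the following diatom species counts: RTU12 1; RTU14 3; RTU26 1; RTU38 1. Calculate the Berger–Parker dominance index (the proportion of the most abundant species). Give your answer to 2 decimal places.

Total N = 1+3+1+1 = 6, so the proportions are 0.1667, 0.5, 0.1667, 0.1667 (working shown to 4 dp, full precision carried).
The largest proportion is 0.5, i.e. d = 0.50 to 2 decimal places.

0.50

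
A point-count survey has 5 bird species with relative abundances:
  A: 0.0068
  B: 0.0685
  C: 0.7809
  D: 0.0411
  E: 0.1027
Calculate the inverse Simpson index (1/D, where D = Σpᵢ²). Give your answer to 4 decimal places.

D = 0.0068² + 0.0685² + 0.7809² + 0.0411² + 0.1027² = 0.0000462 + 0.0046923 + 0.6098048 + 0.0016892 + 0.0105473 = 0.6267798 (working shown to 7 dp, full precision carried).
So 1/D = 1.595457, i.e. 1.5955 to 4 decimal places.

1.5955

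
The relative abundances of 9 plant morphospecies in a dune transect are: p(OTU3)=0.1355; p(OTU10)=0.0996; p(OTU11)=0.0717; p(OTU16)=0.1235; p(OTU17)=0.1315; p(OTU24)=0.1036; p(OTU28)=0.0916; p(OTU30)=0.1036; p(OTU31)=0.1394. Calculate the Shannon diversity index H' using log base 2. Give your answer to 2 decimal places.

3.14

Each pᵢ log₂ pᵢ term (working shown to 4 dp, full precision carried): 0.1355×(-2.8836)=-0.3907, 0.0996×(-3.3277)=-0.3314, 0.0717×(-3.8019)=-0.2726, 0.1235×(-3.0174)=-0.3727, 0.1315×(-2.9269)=-0.3849, 0.1036×(-3.2709)=-0.3389, 0.0916×(-3.4485)=-0.3159, 0.1036×(-3.2709)=-0.3389, 0.1394×(-2.8427)=-0.3963.
Sum = -3.1422, so H' = 3.14.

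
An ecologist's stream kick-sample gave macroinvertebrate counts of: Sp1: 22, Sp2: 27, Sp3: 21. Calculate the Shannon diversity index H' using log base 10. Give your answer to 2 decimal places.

Total N = 22+27+21 = 70, so the proportions are 0.3143, 0.3857, 0.3 (working shown to 4 dp, full precision carried).
Each pᵢ log₁₀ pᵢ term: 0.3143×(-0.5027)=-0.1580, 0.3857×(-0.4137)=-0.1596, 0.3×(-0.5229)=-0.1569.
Sum = -0.4744, so H' = 0.47.

0.47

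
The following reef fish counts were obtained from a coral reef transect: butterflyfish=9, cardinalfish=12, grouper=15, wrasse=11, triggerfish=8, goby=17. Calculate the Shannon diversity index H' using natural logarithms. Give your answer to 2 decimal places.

Total N = 9+12+15+11+8+17 = 72, so the proportions are 0.125, 0.1667, 0.2083, 0.1528, 0.1111, 0.2361 (working shown to 4 dp, full precision carried).
Each pᵢ ln pᵢ term: 0.125×(-2.0794)=-0.2599, 0.1667×(-1.7918)=-0.2986, 0.2083×(-1.5686)=-0.3268, 0.1528×(-1.8788)=-0.2870, 0.1111×(-2.1972)=-0.2441, 0.2361×(-1.4435)=-0.3408.
Sum = -1.7573, so H' = 1.76.

1.76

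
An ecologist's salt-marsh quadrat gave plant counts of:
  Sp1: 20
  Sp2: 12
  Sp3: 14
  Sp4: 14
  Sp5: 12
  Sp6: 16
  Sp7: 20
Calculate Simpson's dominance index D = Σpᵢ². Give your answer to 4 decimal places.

0.1488

Total N = 20+12+14+14+12+16+20 = 108, so the proportions are 0.185185, 0.111111, 0.12963, 0.12963, 0.111111, 0.148148, 0.185185 (working shown to 6 dp, full precision carried).
D = 0.185185² + 0.111111² + 0.12963² + 0.12963² + 0.111111² + 0.148148² + 0.185185² = 0.034294 + 0.012346 + 0.016804 + 0.016804 + 0.012346 + 0.021948 + 0.034294 = 0.148834.
To 4 decimal places, D = 0.1488.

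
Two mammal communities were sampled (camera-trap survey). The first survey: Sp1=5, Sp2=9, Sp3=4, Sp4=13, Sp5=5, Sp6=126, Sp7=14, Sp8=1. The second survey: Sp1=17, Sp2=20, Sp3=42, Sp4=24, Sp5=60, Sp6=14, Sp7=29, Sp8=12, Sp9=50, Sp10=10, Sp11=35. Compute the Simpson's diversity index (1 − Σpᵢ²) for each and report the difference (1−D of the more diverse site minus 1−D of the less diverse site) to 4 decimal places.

0.4044

The first survey: N=177, proportions 0.02824859, 0.05084746, 0.02259887, 0.07344633, 0.02824859, 0.71186441, 0.07909605, 0.00564972, giving 1−D = 0.47687446 (working shown to 8 dp, full precision carried).
The second survey: N=313, proportions 0.0543131, 0.06389776, 0.1341853, 0.07667732, 0.19169329, 0.04472843, 0.09265176, 0.03833866, 0.15974441, 0.03194888, 0.11182109, giving 1−D = 0.88123794.
Difference = |0.47687446 − 0.88123794| = 0.40436348, i.e. 0.4044 to 4 decimal places.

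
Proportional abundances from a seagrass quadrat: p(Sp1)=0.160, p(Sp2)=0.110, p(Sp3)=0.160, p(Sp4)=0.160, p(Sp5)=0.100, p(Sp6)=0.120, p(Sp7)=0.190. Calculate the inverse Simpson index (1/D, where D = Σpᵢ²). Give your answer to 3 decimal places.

D = 0.16² + 0.11² + 0.16² + 0.16² + 0.1² + 0.12² + 0.19² = 0.0256000 + 0.0121000 + 0.0256000 + 0.0256000 + 0.0100000 + 0.0144000 + 0.0361000 = 0.1494000 (working shown to 7 dp, full precision carried).
So 1/D = 6.69344, i.e. 6.693 to 3 decimal places.

6.693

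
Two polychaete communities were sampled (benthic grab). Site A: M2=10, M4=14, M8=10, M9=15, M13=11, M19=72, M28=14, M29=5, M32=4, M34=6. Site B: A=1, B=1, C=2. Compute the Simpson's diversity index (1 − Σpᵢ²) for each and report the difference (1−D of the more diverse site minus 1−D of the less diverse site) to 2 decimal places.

0.14

Site A: N=161, proportions 0.0621, 0.087, 0.0621, 0.0932, 0.0683, 0.4472, 0.087, 0.0311, 0.0248, 0.0373, giving 1−D = 0.7609 (working shown to 4 dp, full precision carried).
Site B: N=4, proportions 0.25, 0.25, 0.5, giving 1−D = 0.6250.
Difference = |0.7609 − 0.6250| = 0.1359, i.e. 0.14 to 2 decimal places.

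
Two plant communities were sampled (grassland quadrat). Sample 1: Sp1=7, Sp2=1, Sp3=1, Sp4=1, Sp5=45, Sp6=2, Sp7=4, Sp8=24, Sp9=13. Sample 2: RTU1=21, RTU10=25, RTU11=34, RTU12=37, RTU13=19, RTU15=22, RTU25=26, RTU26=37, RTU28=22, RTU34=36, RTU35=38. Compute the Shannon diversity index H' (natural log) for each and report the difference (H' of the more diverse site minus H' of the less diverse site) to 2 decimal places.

0.86

Sample 1: N=98, proportions 0.07143, 0.0102, 0.0102, 0.0102, 0.45918, 0.02041, 0.04082, 0.2449, 0.13265, giving H' = 1.50874 (working shown to 5 dp, full precision carried).
Sample 2: N=317, proportions 0.06625, 0.07886, 0.10726, 0.11672, 0.05994, 0.0694, 0.08202, 0.11672, 0.0694, 0.11356, 0.11987, giving H' = 2.36645.
Difference = |1.50874 − 2.36645| = 0.85771, i.e. 0.86 to 2 decimal places.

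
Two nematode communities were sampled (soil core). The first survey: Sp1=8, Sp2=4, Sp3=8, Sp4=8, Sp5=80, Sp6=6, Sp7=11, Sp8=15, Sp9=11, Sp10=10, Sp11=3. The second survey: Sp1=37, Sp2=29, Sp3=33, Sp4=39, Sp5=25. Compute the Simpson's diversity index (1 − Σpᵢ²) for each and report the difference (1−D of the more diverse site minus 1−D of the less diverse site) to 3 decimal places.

0.064

The first survey: N=164, proportions 0.04878, 0.02439, 0.04878, 0.04878, 0.4878, 0.03659, 0.06707, 0.09146, 0.06707, 0.06098, 0.01829, giving 1−D = 0.73156 (working shown to 5 dp, full precision carried).
The second survey: N=163, proportions 0.22699, 0.17791, 0.20245, 0.23926, 0.15337, giving 1−D = 0.79506.
Difference = |0.73156 − 0.79506| = 0.06350, i.e. 0.064 to 3 decimal places.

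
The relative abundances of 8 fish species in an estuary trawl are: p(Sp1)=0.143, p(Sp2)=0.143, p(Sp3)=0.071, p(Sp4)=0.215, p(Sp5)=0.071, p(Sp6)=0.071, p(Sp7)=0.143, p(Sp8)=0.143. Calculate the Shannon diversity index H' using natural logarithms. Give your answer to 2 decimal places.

2.01

Each pᵢ ln pᵢ term (working shown to 4 dp, full precision carried): 0.143×(-1.9449)=-0.2781, 0.143×(-1.9449)=-0.2781, 0.071×(-2.6451)=-0.1878, 0.215×(-1.5371)=-0.3305, 0.071×(-2.6451)=-0.1878, 0.071×(-2.6451)=-0.1878, 0.143×(-1.9449)=-0.2781, 0.143×(-1.9449)=-0.2781.
Sum = -2.0064, so H' = 2.01.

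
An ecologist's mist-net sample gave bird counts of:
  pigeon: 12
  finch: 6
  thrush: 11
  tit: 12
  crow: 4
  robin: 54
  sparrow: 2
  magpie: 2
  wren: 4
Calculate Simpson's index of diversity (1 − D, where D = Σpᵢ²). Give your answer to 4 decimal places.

0.7029

Total N = 12+6+11+12+4+54+2+2+4 = 107, so the proportions are 0.11215, 0.056075, 0.102804, 0.11215, 0.037383, 0.504673, 0.018692, 0.018692, 0.037383 (working shown to 6 dp, full precision carried).
D = 0.11215² + 0.056075² + 0.102804² + 0.11215² + 0.037383² + 0.504673² + 0.018692² + 0.018692² + 0.037383² = 0.012578 + 0.003144 + 0.010569 + 0.012578 + 0.001398 + 0.254695 + 0.000349 + 0.000349 + 0.001398 = 0.297057.
So 1 − D = 0.702943, i.e. 0.7029 to 4 decimal places.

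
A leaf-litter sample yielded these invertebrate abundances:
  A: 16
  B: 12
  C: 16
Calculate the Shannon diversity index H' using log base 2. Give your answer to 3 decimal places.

Total N = 16+12+16 = 44, so the proportions are 0.36364, 0.27273, 0.36364 (working shown to 5 dp, full precision carried).
Each pᵢ log₂ pᵢ term: 0.36364×(-1.45943)=-0.53070, 0.27273×(-1.87447)=-0.51122, 0.36364×(-1.45943)=-0.53070.
Sum = -1.57262, so H' = 1.573.

1.573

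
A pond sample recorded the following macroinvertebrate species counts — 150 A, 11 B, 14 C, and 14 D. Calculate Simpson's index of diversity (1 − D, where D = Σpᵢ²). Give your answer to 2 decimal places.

Total N = 150+11+14+14 = 189, so the proportions are 0.7937, 0.0582, 0.0741, 0.0741 (working shown to 4 dp, full precision carried).
D = 0.7937² + 0.0582² + 0.0741² + 0.0741² = 0.6299 + 0.0034 + 0.0055 + 0.0055 = 0.6442.
So 1 − D = 0.3558, i.e. 0.36 to 2 decimal places.

0.36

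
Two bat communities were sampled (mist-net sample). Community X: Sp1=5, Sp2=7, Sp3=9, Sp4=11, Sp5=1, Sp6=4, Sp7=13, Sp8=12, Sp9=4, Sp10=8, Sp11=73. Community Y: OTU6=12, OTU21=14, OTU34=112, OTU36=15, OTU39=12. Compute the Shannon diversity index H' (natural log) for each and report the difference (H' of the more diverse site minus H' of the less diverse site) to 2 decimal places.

0.71

Community X: N=147, proportions 0.034, 0.0476, 0.0612, 0.0748, 0.0068, 0.0272, 0.0884, 0.0816, 0.0272, 0.0544, 0.4966, giving H' = 1.7801 (working shown to 4 dp, full precision carried).
Community Y: N=165, proportions 0.0727, 0.0848, 0.6788, 0.0909, 0.0727, giving H' = 1.0715.
Difference = |1.7801 − 1.0715| = 0.7086, i.e. 0.71 to 2 decimal places.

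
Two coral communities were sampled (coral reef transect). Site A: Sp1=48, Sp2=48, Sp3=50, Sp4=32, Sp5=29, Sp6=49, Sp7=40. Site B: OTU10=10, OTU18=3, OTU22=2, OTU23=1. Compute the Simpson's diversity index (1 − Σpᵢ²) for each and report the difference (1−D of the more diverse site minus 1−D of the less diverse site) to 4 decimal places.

Site A: N=296, proportions 0.1621622, 0.1621622, 0.1689189, 0.1081081, 0.097973, 0.1655405, 0.1351351, giving 1−D = 0.8519220 (working shown to 7 dp, full precision carried).
Site B: N=16, proportions 0.625, 0.1875, 0.125, 0.0625, giving 1−D = 0.5546875.
Difference = |0.8519220 − 0.5546875| = 0.2972345, i.e. 0.2972 to 4 decimal places.

0.2972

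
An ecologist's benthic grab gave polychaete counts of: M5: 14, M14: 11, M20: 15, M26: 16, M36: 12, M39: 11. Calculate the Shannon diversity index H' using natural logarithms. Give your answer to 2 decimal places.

Total N = 14+11+15+16+12+11 = 79, so the proportions are 0.1772, 0.1392, 0.1899, 0.2025, 0.1519, 0.1392 (working shown to 4 dp, full precision carried).
Each pᵢ ln pᵢ term: 0.1772×(-1.7304)=-0.3067, 0.1392×(-1.9716)=-0.2745, 0.1899×(-1.6614)=-0.3155, 0.2025×(-1.5969)=-0.3234, 0.1519×(-1.8845)=-0.2863, 0.1392×(-1.9716)=-0.2745.
Sum = -1.7808, so H' = 1.78.

1.78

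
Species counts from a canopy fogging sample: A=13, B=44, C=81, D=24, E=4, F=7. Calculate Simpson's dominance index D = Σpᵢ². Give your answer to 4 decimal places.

Total N = 13+44+81+24+4+7 = 173, so the proportions are 0.075145, 0.254335, 0.468208, 0.138728, 0.023121, 0.040462 (working shown to 6 dp, full precision carried).
D = 0.075145² + 0.254335² + 0.468208² + 0.138728² + 0.023121² + 0.040462² = 0.005647 + 0.064686 + 0.219219 + 0.019246 + 0.000535 + 0.001637 = 0.310969.
To 4 decimal places, D = 0.3110.

0.3110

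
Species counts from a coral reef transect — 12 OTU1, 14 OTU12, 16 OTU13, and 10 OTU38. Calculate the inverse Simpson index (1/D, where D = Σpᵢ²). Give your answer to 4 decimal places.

Total N = 12+14+16+10 = 52, so the proportions are 0.23076923, 0.26923077, 0.30769231, 0.19230769 (working shown to 8 dp, full precision carried).
D = 0.23076923² + 0.26923077² + 0.30769231² + 0.19230769² = 0.05325444 + 0.07248521 + 0.09467456 + 0.03698225 = 0.25739645.
So 1/D = 3.885057, i.e. 3.8851 to 4 decimal places.

3.8851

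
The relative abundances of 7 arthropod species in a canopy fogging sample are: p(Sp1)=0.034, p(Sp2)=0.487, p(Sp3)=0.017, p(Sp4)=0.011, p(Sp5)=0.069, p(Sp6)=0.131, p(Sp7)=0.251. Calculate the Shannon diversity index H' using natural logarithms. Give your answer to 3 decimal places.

1.382

Each pᵢ ln pᵢ term (working shown to 5 dp, full precision carried): 0.034×(-3.38139)=-0.11497, 0.487×(-0.71949)=-0.35039, 0.017×(-4.07454)=-0.06927, 0.011×(-4.50986)=-0.04961, 0.069×(-2.67365)=-0.18448, 0.131×(-2.03256)=-0.26627, 0.251×(-1.38230)=-0.34696.
Sum = -1.38194, so H' = 1.382.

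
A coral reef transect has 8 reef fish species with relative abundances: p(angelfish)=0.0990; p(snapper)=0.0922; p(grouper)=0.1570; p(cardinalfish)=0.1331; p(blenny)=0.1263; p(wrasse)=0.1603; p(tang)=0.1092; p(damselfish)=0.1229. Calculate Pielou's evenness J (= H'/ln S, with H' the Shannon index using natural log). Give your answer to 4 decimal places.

0.9917

H' = −Σ pᵢ ln pᵢ = −((-0.228951) + (-0.219786) + (-0.290687) + (-0.268417) + (-0.261327) + (-0.293463) + (-0.241832) + (-0.257646)) = 2.062107 (working shown to 6 dp, full precision carried).
With S = 8 species, ln S = 2.079442, so J = 2.062107/2.079442 = 0.991664, i.e. 0.9917 to 4 decimal places.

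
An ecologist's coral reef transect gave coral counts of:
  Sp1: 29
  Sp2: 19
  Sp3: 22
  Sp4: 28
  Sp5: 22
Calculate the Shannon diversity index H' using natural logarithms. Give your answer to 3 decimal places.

Total N = 29+19+22+28+22 = 120, so the proportions are 0.24167, 0.15833, 0.18333, 0.23333, 0.18333 (working shown to 5 dp, full precision carried).
Each pᵢ ln pᵢ term: 0.24167×(-1.42020)=-0.34321, 0.15833×(-1.84305)=-0.29182, 0.18333×(-1.69645)=-0.31102, 0.23333×(-1.45529)=-0.33957, 0.18333×(-1.69645)=-0.31102.
Sum = -1.59663, so H' = 1.597.

1.597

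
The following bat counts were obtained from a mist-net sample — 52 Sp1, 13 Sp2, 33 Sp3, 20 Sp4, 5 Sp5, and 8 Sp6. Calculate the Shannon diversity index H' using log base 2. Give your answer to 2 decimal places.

2.20

Total N = 52+13+33+20+5+8 = 131, so the proportions are 0.3969, 0.0992, 0.2519, 0.1527, 0.0382, 0.0611 (working shown to 4 dp, full precision carried).
Each pᵢ log₂ pᵢ term: 0.3969×(-1.3330)=-0.5291, 0.0992×(-3.3330)=-0.3308, 0.2519×(-1.9890)=-0.5011, 0.1527×(-2.7115)=-0.4140, 0.0382×(-4.7115)=-0.1798, 0.0611×(-4.0334)=-0.2463.
Sum = -2.2010, so H' = 2.20.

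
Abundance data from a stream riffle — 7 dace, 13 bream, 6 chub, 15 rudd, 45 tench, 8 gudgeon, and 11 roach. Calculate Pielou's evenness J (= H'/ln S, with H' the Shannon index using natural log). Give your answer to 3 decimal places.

Total N = 7+13+6+15+45+8+11 = 105, so the proportions are 0.06667, 0.12381, 0.05714, 0.14286, 0.42857, 0.07619, 0.10476 (working shown to 5 dp, full precision carried).
H' = −Σ pᵢ ln pᵢ = −((-0.18054) + (-0.25864) + (-0.16355) + (-0.27799) + (-0.36313) + (-0.19615) + (-0.23635)) = 1.67635.
With S = 7 species, ln S = 1.94591, so J = 1.67635/1.94591 = 0.86147, i.e. 0.861 to 3 decimal places.

0.861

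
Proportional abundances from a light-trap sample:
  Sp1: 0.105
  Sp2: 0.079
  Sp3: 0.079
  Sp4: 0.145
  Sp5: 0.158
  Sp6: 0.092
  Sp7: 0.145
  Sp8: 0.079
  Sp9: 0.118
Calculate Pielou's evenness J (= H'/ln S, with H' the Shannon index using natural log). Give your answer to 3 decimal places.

H' = −Σ pᵢ ln pᵢ = −((-0.23665) + (-0.20053) + (-0.20053) + (-0.28000) + (-0.29154) + (-0.21951) + (-0.28000) + (-0.20053) + (-0.25217)) = 2.16144 (working shown to 5 dp, full precision carried).
With S = 9 species, ln S = 2.19722, so J = 2.16144/2.19722 = 0.98371, i.e. 0.984 to 3 decimal places.

0.984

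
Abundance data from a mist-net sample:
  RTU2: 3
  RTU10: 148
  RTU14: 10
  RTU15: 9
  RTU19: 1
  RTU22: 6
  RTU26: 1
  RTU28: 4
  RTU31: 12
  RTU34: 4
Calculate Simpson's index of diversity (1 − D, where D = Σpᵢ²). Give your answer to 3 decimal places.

0.431

Total N = 3+148+10+9+1+6+1+4+12+4 = 198, so the proportions are 0.01515, 0.74747, 0.05051, 0.04545, 0.00505, 0.0303, 0.00505, 0.0202, 0.06061, 0.0202 (working shown to 5 dp, full precision carried).
D = 0.01515² + 0.74747² + 0.05051² + 0.04545² + 0.00505² + 0.0303² + 0.00505² + 0.0202² + 0.06061² + 0.0202² = 0.00023 + 0.55872 + 0.00255 + 0.00207 + 0.00003 + 0.00092 + 0.00003 + 0.00041 + 0.00367 + 0.00041 = 0.56902.
So 1 − D = 0.43098, i.e. 0.431 to 3 decimal places.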